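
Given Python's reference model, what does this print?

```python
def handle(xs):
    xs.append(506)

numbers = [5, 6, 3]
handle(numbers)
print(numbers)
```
[5, 6, 3, 506]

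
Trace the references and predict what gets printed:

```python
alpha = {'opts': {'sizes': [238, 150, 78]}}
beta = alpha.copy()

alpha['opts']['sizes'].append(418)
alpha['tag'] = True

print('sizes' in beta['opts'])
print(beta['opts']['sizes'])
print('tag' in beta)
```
True
[238, 150, 78, 418]
False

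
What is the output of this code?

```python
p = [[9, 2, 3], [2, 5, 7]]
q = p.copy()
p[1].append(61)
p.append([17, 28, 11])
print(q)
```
[[9, 2, 3], [2, 5, 7, 61]]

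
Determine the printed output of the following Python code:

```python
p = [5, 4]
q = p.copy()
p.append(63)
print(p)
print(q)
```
[5, 4, 63]
[5, 4]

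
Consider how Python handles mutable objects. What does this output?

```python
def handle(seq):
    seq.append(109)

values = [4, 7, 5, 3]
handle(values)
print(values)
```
[4, 7, 5, 3, 109]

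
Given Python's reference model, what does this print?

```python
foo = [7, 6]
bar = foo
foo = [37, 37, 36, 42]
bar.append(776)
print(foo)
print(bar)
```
[37, 37, 36, 42]
[7, 6, 776]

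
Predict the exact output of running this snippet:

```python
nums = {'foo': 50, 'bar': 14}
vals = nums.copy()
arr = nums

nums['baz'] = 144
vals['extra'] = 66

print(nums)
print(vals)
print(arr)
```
{'foo': 50, 'bar': 14, 'baz': 144}
{'foo': 50, 'bar': 14, 'extra': 66}
{'foo': 50, 'bar': 14, 'baz': 144}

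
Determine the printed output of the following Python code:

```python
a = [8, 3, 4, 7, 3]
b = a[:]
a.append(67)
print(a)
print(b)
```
[8, 3, 4, 7, 3, 67]
[8, 3, 4, 7, 3]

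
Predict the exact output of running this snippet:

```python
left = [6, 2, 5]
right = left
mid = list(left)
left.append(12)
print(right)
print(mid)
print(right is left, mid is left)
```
[6, 2, 5, 12]
[6, 2, 5]
True False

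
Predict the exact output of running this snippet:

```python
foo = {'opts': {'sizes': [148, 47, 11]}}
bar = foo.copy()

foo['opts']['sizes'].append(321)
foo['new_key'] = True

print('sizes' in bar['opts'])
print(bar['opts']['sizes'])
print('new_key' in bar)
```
True
[148, 47, 11, 321]
False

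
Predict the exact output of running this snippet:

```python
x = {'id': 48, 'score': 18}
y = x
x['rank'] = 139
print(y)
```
{'id': 48, 'score': 18, 'rank': 139}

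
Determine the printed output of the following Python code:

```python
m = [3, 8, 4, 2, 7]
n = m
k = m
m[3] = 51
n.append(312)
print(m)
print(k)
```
[3, 8, 4, 51, 7, 312]
[3, 8, 4, 51, 7, 312]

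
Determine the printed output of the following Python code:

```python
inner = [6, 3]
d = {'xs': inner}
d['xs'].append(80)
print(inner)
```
[6, 3, 80]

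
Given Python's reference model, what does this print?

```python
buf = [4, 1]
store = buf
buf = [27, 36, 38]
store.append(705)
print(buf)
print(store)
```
[27, 36, 38]
[4, 1, 705]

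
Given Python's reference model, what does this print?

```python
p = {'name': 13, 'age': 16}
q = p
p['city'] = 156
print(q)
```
{'name': 13, 'age': 16, 'city': 156}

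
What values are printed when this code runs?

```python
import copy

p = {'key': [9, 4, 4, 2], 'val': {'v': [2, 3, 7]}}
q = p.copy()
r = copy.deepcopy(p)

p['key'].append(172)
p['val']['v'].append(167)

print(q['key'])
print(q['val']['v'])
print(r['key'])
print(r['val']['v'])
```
[9, 4, 4, 2, 172]
[2, 3, 7, 167]
[9, 4, 4, 2]
[2, 3, 7]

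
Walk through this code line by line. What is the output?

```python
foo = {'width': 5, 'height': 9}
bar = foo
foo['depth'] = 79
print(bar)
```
{'width': 5, 'height': 9, 'depth': 79}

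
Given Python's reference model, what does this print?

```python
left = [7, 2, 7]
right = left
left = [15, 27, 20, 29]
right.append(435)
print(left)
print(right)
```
[15, 27, 20, 29]
[7, 2, 7, 435]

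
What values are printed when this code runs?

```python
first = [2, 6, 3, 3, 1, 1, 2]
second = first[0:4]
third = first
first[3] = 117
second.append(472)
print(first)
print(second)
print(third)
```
[2, 6, 3, 117, 1, 1, 2]
[2, 6, 3, 3, 472]
[2, 6, 3, 117, 1, 1, 2]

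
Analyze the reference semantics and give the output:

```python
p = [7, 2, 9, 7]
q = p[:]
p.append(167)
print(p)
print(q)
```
[7, 2, 9, 7, 167]
[7, 2, 9, 7]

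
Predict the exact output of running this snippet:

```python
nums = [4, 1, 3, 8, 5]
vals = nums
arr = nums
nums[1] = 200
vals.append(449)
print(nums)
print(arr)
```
[4, 200, 3, 8, 5, 449]
[4, 200, 3, 8, 5, 449]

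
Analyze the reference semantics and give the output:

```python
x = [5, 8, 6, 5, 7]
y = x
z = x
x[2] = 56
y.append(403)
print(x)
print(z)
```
[5, 8, 56, 5, 7, 403]
[5, 8, 56, 5, 7, 403]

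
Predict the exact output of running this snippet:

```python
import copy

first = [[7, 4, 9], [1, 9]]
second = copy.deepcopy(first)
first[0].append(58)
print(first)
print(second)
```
[[7, 4, 9, 58], [1, 9]]
[[7, 4, 9], [1, 9]]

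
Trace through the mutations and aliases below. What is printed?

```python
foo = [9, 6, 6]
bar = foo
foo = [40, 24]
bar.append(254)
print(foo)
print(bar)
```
[40, 24]
[9, 6, 6, 254]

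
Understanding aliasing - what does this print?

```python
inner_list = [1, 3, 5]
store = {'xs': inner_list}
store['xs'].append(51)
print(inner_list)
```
[1, 3, 5, 51]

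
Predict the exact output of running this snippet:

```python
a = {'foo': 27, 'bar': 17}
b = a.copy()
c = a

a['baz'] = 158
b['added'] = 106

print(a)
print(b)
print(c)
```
{'foo': 27, 'bar': 17, 'baz': 158}
{'foo': 27, 'bar': 17, 'added': 106}
{'foo': 27, 'bar': 17, 'baz': 158}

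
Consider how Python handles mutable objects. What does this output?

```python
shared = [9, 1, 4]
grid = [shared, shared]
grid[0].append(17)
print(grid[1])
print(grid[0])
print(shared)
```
[9, 1, 4, 17]
[9, 1, 4, 17]
[9, 1, 4, 17]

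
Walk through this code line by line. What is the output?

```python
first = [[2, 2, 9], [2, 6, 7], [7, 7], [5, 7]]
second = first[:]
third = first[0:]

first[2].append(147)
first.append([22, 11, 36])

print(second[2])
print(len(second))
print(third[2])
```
[7, 7, 147]
4
[7, 7, 147]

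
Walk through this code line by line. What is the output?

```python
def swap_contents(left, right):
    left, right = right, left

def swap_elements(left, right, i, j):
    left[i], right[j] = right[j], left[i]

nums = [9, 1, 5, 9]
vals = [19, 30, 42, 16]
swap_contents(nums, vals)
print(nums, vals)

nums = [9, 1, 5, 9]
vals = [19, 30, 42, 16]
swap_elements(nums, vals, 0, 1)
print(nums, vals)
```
[9, 1, 5, 9] [19, 30, 42, 16]
[30, 1, 5, 9] [19, 9, 42, 16]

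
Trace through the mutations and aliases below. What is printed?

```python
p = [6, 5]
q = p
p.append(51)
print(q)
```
[6, 5, 51]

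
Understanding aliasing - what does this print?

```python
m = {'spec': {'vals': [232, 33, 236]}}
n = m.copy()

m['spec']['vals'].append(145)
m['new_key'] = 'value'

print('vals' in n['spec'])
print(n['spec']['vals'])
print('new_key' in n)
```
True
[232, 33, 236, 145]
False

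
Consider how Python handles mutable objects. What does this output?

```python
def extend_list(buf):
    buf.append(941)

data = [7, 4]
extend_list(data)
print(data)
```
[7, 4, 941]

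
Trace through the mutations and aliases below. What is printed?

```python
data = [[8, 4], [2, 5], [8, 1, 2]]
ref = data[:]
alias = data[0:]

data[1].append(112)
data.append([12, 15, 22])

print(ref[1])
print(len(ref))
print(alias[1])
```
[2, 5, 112]
3
[2, 5, 112]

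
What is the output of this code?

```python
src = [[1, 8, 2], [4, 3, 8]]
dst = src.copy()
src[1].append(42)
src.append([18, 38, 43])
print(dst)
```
[[1, 8, 2], [4, 3, 8, 42]]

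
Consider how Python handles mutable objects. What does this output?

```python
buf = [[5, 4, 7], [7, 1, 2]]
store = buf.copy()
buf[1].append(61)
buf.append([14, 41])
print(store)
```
[[5, 4, 7], [7, 1, 2, 61]]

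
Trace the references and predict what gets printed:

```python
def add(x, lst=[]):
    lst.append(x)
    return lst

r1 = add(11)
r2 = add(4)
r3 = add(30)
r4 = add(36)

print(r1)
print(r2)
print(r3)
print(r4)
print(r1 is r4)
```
[11, 4, 30, 36]
[11, 4, 30, 36]
[11, 4, 30, 36]
[11, 4, 30, 36]
True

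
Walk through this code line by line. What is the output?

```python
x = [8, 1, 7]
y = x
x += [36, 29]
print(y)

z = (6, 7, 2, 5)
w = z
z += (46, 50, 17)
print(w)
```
[8, 1, 7, 36, 29]
(6, 7, 2, 5)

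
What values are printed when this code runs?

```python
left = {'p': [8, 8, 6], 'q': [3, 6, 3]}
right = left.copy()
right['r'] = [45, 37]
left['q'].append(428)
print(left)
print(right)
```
{'p': [8, 8, 6], 'q': [3, 6, 3, 428]}
{'p': [8, 8, 6], 'q': [3, 6, 3, 428], 'r': [45, 37]}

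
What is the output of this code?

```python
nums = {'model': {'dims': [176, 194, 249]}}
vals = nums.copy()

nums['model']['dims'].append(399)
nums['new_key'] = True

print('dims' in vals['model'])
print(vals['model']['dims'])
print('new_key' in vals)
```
True
[176, 194, 249, 399]
False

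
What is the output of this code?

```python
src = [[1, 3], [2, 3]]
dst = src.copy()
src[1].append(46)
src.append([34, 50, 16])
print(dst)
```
[[1, 3], [2, 3, 46]]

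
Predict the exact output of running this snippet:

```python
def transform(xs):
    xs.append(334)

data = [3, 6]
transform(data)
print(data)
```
[3, 6, 334]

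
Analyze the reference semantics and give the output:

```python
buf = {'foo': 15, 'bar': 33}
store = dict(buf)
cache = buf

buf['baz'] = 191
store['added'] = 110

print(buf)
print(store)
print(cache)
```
{'foo': 15, 'bar': 33, 'baz': 191}
{'foo': 15, 'bar': 33, 'added': 110}
{'foo': 15, 'bar': 33, 'baz': 191}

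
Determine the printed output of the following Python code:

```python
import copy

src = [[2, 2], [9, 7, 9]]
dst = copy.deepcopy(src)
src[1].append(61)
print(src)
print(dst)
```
[[2, 2], [9, 7, 9, 61]]
[[2, 2], [9, 7, 9]]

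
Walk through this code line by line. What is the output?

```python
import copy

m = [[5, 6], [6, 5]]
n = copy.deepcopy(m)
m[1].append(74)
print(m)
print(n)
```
[[5, 6], [6, 5, 74]]
[[5, 6], [6, 5]]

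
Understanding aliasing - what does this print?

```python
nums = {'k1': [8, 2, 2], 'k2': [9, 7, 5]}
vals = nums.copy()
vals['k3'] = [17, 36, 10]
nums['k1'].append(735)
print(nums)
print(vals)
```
{'k1': [8, 2, 2, 735], 'k2': [9, 7, 5]}
{'k1': [8, 2, 2, 735], 'k2': [9, 7, 5], 'k3': [17, 36, 10]}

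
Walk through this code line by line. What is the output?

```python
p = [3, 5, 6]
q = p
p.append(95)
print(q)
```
[3, 5, 6, 95]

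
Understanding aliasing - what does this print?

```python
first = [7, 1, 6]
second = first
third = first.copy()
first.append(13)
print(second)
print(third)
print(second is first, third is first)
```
[7, 1, 6, 13]
[7, 1, 6]
True False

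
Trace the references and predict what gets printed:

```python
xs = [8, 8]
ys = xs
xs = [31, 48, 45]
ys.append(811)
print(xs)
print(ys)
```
[31, 48, 45]
[8, 8, 811]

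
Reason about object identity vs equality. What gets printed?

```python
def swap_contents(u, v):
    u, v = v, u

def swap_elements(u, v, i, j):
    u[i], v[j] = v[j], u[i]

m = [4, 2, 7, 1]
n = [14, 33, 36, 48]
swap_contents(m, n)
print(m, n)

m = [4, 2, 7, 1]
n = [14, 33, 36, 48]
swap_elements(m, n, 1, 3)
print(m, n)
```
[4, 2, 7, 1] [14, 33, 36, 48]
[4, 48, 7, 1] [14, 33, 36, 2]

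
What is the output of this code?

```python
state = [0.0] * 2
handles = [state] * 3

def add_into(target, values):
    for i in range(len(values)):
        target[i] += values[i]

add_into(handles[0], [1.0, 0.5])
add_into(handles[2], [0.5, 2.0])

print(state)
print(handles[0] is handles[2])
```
[1.5, 2.5]
True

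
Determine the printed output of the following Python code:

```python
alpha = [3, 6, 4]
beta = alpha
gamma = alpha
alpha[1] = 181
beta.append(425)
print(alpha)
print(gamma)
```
[3, 181, 4, 425]
[3, 181, 4, 425]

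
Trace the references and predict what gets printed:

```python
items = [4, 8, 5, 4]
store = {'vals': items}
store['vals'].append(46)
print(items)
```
[4, 8, 5, 4, 46]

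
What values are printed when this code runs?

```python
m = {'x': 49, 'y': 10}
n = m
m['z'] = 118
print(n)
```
{'x': 49, 'y': 10, 'z': 118}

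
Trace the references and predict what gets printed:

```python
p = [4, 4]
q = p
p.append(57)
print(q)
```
[4, 4, 57]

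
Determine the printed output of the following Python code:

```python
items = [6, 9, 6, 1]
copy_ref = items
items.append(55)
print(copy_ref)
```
[6, 9, 6, 1, 55]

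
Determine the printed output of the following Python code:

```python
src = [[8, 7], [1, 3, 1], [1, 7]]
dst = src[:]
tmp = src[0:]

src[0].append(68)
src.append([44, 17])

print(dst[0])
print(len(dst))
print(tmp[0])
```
[8, 7, 68]
3
[8, 7, 68]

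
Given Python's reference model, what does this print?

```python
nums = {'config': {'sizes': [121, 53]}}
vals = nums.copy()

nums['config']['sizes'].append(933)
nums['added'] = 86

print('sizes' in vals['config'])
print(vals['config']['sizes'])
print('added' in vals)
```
True
[121, 53, 933]
False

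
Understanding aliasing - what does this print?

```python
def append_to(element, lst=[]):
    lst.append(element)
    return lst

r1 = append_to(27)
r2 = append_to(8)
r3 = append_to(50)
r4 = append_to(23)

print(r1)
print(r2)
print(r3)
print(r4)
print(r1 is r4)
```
[27, 8, 50, 23]
[27, 8, 50, 23]
[27, 8, 50, 23]
[27, 8, 50, 23]
True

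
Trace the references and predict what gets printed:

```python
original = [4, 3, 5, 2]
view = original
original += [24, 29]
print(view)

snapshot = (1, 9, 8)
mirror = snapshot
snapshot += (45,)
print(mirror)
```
[4, 3, 5, 2, 24, 29]
(1, 9, 8)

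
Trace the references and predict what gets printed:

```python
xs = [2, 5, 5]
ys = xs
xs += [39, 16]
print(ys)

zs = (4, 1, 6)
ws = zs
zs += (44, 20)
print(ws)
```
[2, 5, 5, 39, 16]
(4, 1, 6)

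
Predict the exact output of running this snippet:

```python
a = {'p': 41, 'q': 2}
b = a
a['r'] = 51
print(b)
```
{'p': 41, 'q': 2, 'r': 51}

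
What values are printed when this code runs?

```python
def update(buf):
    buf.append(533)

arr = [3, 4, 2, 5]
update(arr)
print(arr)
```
[3, 4, 2, 5, 533]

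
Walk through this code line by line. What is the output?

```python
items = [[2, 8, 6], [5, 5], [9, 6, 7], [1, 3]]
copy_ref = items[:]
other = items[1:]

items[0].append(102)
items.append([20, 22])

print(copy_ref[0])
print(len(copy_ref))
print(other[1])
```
[2, 8, 6, 102]
4
[9, 6, 7]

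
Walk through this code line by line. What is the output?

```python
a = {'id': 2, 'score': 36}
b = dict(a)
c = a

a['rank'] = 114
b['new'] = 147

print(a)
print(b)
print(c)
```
{'id': 2, 'score': 36, 'rank': 114}
{'id': 2, 'score': 36, 'new': 147}
{'id': 2, 'score': 36, 'rank': 114}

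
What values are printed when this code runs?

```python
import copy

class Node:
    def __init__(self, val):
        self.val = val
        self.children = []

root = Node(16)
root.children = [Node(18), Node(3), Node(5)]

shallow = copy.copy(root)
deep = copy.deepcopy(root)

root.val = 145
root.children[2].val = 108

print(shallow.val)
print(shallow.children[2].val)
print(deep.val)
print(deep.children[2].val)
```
16
108
16
5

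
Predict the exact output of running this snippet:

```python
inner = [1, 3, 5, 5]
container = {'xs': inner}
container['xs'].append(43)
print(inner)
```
[1, 3, 5, 5, 43]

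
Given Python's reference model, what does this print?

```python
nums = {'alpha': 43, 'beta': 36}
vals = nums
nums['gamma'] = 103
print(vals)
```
{'alpha': 43, 'beta': 36, 'gamma': 103}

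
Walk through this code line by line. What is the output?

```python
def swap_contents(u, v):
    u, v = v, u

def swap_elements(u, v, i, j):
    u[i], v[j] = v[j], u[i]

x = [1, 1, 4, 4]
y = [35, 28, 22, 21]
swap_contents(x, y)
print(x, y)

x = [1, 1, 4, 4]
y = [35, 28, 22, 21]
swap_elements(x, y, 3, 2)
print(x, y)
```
[1, 1, 4, 4] [35, 28, 22, 21]
[1, 1, 4, 22] [35, 28, 4, 21]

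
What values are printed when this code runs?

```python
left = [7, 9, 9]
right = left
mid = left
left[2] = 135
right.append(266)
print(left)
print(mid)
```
[7, 9, 135, 266]
[7, 9, 135, 266]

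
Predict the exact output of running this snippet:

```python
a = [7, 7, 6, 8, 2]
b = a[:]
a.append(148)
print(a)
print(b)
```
[7, 7, 6, 8, 2, 148]
[7, 7, 6, 8, 2]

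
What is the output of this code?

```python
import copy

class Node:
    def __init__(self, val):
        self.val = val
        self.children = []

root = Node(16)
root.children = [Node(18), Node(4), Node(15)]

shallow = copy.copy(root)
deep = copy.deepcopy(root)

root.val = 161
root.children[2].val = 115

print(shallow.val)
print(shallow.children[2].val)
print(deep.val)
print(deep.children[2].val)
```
16
115
16
15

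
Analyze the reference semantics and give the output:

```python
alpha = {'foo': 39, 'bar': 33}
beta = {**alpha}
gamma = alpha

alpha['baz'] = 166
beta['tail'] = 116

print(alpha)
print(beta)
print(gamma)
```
{'foo': 39, 'bar': 33, 'baz': 166}
{'foo': 39, 'bar': 33, 'tail': 116}
{'foo': 39, 'bar': 33, 'baz': 166}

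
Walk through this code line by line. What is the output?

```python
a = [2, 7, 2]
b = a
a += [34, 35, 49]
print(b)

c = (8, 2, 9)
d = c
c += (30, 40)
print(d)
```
[2, 7, 2, 34, 35, 49]
(8, 2, 9)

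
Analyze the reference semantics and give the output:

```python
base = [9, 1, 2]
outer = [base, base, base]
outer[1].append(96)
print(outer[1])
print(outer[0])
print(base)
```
[9, 1, 2, 96]
[9, 1, 2, 96]
[9, 1, 2, 96]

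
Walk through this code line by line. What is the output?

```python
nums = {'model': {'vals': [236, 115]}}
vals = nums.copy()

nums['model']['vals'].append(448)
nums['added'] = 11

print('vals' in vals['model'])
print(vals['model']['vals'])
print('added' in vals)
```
True
[236, 115, 448]
False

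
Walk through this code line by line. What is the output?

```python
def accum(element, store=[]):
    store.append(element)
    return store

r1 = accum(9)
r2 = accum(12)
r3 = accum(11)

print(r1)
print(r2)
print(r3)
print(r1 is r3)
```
[9, 12, 11]
[9, 12, 11]
[9, 12, 11]
True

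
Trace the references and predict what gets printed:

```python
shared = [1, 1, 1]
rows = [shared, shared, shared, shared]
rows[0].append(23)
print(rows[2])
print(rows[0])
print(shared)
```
[1, 1, 1, 23]
[1, 1, 1, 23]
[1, 1, 1, 23]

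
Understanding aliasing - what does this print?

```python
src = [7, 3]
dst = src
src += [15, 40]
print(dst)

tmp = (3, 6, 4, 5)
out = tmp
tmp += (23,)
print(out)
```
[7, 3, 15, 40]
(3, 6, 4, 5)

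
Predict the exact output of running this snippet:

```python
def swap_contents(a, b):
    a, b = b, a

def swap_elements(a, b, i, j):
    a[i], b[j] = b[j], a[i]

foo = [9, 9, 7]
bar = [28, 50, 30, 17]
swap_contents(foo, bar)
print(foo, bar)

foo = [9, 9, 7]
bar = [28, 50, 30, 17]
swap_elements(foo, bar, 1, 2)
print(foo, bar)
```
[9, 9, 7] [28, 50, 30, 17]
[9, 30, 7] [28, 50, 9, 17]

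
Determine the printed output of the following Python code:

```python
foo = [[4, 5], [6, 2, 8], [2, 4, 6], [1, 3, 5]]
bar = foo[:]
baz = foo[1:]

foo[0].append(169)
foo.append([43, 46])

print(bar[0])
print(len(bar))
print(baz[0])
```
[4, 5, 169]
4
[6, 2, 8]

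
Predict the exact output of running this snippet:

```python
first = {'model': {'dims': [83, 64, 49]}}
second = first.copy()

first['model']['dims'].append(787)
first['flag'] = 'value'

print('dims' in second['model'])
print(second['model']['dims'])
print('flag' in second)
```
True
[83, 64, 49, 787]
False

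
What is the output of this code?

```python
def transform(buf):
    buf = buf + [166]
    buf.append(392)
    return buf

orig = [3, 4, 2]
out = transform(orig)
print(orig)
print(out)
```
[3, 4, 2]
[3, 4, 2, 166, 392]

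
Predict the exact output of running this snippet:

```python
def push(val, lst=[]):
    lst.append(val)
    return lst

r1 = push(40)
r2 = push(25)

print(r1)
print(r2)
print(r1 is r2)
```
[40, 25]
[40, 25]
True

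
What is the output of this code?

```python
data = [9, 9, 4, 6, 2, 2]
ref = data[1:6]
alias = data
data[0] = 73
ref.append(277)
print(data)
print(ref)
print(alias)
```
[73, 9, 4, 6, 2, 2]
[9, 4, 6, 2, 2, 277]
[73, 9, 4, 6, 2, 2]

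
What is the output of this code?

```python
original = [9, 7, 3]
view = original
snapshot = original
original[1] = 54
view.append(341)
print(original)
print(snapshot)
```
[9, 54, 3, 341]
[9, 54, 3, 341]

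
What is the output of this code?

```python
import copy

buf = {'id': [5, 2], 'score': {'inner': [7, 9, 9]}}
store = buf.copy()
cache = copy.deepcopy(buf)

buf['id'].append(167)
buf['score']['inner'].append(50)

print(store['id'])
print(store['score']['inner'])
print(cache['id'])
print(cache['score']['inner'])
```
[5, 2, 167]
[7, 9, 9, 50]
[5, 2]
[7, 9, 9]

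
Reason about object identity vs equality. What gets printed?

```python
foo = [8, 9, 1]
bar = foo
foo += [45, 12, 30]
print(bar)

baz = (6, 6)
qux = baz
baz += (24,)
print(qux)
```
[8, 9, 1, 45, 12, 30]
(6, 6)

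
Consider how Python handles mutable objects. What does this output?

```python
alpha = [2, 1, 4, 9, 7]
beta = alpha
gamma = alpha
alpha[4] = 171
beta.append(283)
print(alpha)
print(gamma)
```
[2, 1, 4, 9, 171, 283]
[2, 1, 4, 9, 171, 283]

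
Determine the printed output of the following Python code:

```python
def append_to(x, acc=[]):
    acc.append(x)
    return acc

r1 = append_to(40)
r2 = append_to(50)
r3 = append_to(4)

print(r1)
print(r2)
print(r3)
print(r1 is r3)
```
[40, 50, 4]
[40, 50, 4]
[40, 50, 4]
True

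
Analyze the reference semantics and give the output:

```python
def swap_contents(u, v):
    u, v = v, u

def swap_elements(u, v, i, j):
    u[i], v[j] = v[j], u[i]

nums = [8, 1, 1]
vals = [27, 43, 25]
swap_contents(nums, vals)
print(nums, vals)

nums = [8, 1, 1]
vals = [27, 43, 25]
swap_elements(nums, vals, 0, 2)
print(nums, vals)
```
[8, 1, 1] [27, 43, 25]
[25, 1, 1] [27, 43, 8]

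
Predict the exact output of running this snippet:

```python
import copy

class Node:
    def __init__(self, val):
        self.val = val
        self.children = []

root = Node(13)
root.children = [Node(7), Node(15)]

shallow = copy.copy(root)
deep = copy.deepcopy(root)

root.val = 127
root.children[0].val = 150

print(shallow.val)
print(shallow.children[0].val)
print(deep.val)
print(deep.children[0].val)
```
13
150
13
7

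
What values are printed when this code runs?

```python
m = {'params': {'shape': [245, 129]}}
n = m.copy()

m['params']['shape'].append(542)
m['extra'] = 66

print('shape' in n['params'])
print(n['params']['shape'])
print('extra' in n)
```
True
[245, 129, 542]
False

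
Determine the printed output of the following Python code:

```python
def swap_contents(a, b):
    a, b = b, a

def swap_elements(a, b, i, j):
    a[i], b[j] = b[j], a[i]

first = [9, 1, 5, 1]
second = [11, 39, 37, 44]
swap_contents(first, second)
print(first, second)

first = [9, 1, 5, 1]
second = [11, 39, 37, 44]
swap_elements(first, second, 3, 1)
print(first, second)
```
[9, 1, 5, 1] [11, 39, 37, 44]
[9, 1, 5, 39] [11, 1, 37, 44]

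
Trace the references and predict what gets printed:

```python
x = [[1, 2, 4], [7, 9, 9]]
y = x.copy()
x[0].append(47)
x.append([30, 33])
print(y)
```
[[1, 2, 4, 47], [7, 9, 9]]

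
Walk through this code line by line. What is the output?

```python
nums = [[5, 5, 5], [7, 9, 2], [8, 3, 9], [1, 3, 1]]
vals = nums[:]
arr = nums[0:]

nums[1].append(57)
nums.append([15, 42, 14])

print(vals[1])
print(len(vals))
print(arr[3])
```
[7, 9, 2, 57]
4
[1, 3, 1]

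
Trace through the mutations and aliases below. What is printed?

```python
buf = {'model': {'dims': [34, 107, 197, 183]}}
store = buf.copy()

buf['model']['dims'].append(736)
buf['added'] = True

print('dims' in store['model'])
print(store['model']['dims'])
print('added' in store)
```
True
[34, 107, 197, 183, 736]
False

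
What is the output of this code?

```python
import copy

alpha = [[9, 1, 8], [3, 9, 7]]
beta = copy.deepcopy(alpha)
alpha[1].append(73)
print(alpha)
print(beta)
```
[[9, 1, 8], [3, 9, 7, 73]]
[[9, 1, 8], [3, 9, 7]]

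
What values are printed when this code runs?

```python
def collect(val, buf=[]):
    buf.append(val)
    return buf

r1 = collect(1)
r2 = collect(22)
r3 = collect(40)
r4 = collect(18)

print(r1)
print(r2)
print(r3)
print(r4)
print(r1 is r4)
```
[1, 22, 40, 18]
[1, 22, 40, 18]
[1, 22, 40, 18]
[1, 22, 40, 18]
True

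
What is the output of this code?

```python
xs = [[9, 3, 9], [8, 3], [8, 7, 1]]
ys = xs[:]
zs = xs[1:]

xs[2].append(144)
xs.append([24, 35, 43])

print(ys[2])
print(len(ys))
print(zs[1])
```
[8, 7, 1, 144]
3
[8, 7, 1, 144]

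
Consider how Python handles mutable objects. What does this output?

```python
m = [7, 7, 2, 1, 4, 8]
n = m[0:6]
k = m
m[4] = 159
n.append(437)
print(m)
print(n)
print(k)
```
[7, 7, 2, 1, 159, 8]
[7, 7, 2, 1, 4, 8, 437]
[7, 7, 2, 1, 159, 8]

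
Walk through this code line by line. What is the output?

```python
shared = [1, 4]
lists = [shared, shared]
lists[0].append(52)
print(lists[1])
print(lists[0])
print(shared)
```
[1, 4, 52]
[1, 4, 52]
[1, 4, 52]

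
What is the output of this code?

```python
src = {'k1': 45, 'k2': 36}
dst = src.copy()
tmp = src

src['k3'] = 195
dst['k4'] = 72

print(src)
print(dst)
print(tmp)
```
{'k1': 45, 'k2': 36, 'k3': 195}
{'k1': 45, 'k2': 36, 'k4': 72}
{'k1': 45, 'k2': 36, 'k3': 195}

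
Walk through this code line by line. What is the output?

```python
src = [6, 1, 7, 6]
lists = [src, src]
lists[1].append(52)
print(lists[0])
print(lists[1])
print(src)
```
[6, 1, 7, 6, 52]
[6, 1, 7, 6, 52]
[6, 1, 7, 6, 52]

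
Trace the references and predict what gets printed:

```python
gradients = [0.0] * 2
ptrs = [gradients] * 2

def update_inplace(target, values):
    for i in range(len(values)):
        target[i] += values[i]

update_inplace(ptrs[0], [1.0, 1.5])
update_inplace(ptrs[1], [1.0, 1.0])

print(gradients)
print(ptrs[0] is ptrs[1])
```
[2.0, 2.5]
True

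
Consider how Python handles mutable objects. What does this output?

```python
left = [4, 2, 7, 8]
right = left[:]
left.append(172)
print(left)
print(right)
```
[4, 2, 7, 8, 172]
[4, 2, 7, 8]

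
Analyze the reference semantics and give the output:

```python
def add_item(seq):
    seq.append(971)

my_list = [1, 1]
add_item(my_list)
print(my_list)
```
[1, 1, 971]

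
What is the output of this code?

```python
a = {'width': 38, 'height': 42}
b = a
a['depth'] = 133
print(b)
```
{'width': 38, 'height': 42, 'depth': 133}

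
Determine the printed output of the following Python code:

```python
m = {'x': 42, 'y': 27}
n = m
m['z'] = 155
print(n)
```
{'x': 42, 'y': 27, 'z': 155}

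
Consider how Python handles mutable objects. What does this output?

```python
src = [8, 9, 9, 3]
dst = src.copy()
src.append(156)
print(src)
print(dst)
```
[8, 9, 9, 3, 156]
[8, 9, 9, 3]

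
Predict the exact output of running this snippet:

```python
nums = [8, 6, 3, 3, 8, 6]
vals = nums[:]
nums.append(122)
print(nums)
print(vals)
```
[8, 6, 3, 3, 8, 6, 122]
[8, 6, 3, 3, 8, 6]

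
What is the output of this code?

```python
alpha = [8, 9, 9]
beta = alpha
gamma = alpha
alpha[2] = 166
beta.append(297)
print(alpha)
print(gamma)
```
[8, 9, 166, 297]
[8, 9, 166, 297]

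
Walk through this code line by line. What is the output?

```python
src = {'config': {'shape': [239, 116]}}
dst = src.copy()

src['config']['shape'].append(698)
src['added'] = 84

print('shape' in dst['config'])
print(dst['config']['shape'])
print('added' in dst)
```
True
[239, 116, 698]
False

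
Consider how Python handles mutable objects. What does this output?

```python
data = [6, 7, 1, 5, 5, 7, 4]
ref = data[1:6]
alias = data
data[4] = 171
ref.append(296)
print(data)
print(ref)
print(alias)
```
[6, 7, 1, 5, 171, 7, 4]
[7, 1, 5, 5, 7, 296]
[6, 7, 1, 5, 171, 7, 4]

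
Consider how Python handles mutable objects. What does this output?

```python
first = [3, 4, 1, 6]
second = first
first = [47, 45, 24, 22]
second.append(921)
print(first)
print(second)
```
[47, 45, 24, 22]
[3, 4, 1, 6, 921]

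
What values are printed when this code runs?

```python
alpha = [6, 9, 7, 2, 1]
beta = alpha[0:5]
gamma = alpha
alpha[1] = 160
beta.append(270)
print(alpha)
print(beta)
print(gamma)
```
[6, 160, 7, 2, 1]
[6, 9, 7, 2, 1, 270]
[6, 160, 7, 2, 1]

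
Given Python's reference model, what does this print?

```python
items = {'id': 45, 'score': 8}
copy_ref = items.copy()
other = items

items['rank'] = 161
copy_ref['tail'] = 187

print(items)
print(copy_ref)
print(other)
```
{'id': 45, 'score': 8, 'rank': 161}
{'id': 45, 'score': 8, 'tail': 187}
{'id': 45, 'score': 8, 'rank': 161}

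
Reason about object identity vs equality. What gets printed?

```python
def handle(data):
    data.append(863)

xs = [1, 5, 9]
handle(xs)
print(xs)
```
[1, 5, 9, 863]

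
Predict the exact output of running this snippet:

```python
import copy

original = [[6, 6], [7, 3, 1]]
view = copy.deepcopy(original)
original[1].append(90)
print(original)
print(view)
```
[[6, 6], [7, 3, 1, 90]]
[[6, 6], [7, 3, 1]]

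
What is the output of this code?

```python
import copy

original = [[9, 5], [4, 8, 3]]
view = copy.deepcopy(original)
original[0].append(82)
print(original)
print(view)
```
[[9, 5, 82], [4, 8, 3]]
[[9, 5], [4, 8, 3]]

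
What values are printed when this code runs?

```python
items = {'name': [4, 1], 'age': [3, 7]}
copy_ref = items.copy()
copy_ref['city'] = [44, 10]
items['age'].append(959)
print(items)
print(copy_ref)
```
{'name': [4, 1], 'age': [3, 7, 959]}
{'name': [4, 1], 'age': [3, 7, 959], 'city': [44, 10]}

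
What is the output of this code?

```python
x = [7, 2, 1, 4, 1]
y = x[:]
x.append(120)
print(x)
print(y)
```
[7, 2, 1, 4, 1, 120]
[7, 2, 1, 4, 1]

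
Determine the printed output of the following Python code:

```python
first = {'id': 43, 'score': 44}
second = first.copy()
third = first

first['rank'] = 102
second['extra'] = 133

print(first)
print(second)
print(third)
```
{'id': 43, 'score': 44, 'rank': 102}
{'id': 43, 'score': 44, 'extra': 133}
{'id': 43, 'score': 44, 'rank': 102}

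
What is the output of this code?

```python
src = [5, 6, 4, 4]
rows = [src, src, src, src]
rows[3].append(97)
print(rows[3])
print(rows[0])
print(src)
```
[5, 6, 4, 4, 97]
[5, 6, 4, 4, 97]
[5, 6, 4, 4, 97]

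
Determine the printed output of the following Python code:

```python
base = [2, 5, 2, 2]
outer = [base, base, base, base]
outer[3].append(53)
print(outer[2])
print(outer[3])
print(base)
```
[2, 5, 2, 2, 53]
[2, 5, 2, 2, 53]
[2, 5, 2, 2, 53]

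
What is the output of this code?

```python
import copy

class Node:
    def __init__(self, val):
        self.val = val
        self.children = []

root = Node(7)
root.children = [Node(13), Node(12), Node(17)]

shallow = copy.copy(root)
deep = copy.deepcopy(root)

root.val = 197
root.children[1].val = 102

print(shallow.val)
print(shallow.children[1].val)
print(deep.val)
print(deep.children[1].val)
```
7
102
7
12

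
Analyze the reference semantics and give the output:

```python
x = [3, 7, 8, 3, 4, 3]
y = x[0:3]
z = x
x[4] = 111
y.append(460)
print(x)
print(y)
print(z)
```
[3, 7, 8, 3, 111, 3]
[3, 7, 8, 460]
[3, 7, 8, 3, 111, 3]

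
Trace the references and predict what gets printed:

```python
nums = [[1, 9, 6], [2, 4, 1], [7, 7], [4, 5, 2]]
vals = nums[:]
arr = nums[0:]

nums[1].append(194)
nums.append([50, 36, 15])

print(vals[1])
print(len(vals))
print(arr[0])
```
[2, 4, 1, 194]
4
[1, 9, 6]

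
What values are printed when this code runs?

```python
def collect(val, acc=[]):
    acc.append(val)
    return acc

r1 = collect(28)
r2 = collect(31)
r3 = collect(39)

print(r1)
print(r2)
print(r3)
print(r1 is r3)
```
[28, 31, 39]
[28, 31, 39]
[28, 31, 39]
True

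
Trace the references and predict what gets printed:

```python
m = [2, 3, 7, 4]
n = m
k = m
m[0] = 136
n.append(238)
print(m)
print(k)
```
[136, 3, 7, 4, 238]
[136, 3, 7, 4, 238]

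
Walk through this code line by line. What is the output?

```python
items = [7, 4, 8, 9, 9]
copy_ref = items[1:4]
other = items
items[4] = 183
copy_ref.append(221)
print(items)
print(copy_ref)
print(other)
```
[7, 4, 8, 9, 183]
[4, 8, 9, 221]
[7, 4, 8, 9, 183]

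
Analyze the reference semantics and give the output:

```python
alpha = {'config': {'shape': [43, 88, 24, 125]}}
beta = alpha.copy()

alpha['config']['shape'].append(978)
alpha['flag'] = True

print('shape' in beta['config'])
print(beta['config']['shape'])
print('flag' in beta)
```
True
[43, 88, 24, 125, 978]
False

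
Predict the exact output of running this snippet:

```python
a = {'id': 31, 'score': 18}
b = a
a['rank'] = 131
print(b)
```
{'id': 31, 'score': 18, 'rank': 131}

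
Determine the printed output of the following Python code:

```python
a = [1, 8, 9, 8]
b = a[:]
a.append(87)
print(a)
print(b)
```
[1, 8, 9, 8, 87]
[1, 8, 9, 8]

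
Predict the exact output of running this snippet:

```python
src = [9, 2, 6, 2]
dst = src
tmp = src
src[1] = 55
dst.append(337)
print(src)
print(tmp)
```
[9, 55, 6, 2, 337]
[9, 55, 6, 2, 337]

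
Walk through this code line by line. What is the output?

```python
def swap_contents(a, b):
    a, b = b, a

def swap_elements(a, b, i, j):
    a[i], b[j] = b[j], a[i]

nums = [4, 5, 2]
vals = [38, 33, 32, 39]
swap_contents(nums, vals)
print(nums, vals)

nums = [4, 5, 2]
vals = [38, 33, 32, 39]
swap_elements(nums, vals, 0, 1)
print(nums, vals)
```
[4, 5, 2] [38, 33, 32, 39]
[33, 5, 2] [38, 4, 32, 39]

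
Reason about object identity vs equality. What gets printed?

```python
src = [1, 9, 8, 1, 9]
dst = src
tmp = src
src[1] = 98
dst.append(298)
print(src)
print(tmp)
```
[1, 98, 8, 1, 9, 298]
[1, 98, 8, 1, 9, 298]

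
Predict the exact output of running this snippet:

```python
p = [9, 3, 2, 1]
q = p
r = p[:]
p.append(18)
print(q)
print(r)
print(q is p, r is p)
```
[9, 3, 2, 1, 18]
[9, 3, 2, 1]
True False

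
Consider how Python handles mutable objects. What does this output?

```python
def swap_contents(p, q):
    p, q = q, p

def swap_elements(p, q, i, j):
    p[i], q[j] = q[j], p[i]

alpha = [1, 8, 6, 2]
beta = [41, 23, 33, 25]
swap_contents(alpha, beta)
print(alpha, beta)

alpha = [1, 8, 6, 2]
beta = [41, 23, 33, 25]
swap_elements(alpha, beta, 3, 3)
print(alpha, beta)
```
[1, 8, 6, 2] [41, 23, 33, 25]
[1, 8, 6, 25] [41, 23, 33, 2]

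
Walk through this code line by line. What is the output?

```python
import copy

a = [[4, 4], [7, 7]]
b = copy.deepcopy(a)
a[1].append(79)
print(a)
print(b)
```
[[4, 4], [7, 7, 79]]
[[4, 4], [7, 7]]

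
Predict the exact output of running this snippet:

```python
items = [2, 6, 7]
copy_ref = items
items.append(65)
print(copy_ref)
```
[2, 6, 7, 65]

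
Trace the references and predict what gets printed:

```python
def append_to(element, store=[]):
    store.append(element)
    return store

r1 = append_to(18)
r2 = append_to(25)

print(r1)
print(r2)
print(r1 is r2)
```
[18, 25]
[18, 25]
True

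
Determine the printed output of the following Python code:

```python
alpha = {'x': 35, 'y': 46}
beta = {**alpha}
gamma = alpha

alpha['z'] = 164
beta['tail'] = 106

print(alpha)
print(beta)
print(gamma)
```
{'x': 35, 'y': 46, 'z': 164}
{'x': 35, 'y': 46, 'tail': 106}
{'x': 35, 'y': 46, 'z': 164}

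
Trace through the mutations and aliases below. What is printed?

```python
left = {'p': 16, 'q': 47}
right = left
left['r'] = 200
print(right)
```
{'p': 16, 'q': 47, 'r': 200}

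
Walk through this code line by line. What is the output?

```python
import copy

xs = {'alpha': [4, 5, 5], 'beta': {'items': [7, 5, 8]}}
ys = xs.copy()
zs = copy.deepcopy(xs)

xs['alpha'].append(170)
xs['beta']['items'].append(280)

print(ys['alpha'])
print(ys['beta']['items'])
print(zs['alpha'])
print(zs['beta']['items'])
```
[4, 5, 5, 170]
[7, 5, 8, 280]
[4, 5, 5]
[7, 5, 8]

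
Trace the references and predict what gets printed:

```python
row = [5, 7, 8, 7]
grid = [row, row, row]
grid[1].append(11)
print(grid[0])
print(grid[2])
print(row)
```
[5, 7, 8, 7, 11]
[5, 7, 8, 7, 11]
[5, 7, 8, 7, 11]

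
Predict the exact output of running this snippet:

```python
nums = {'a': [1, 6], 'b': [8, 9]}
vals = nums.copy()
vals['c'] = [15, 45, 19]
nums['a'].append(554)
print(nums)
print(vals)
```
{'a': [1, 6, 554], 'b': [8, 9]}
{'a': [1, 6, 554], 'b': [8, 9], 'c': [15, 45, 19]}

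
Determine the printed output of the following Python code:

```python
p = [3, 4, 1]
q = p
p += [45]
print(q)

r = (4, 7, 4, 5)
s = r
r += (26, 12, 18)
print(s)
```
[3, 4, 1, 45]
(4, 7, 4, 5)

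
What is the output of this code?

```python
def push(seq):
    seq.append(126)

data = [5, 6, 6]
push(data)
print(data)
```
[5, 6, 6, 126]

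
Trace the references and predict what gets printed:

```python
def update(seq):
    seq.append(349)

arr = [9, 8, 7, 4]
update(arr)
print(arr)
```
[9, 8, 7, 4, 349]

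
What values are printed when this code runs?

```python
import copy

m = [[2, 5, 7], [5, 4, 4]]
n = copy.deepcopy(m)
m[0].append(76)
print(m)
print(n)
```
[[2, 5, 7, 76], [5, 4, 4]]
[[2, 5, 7], [5, 4, 4]]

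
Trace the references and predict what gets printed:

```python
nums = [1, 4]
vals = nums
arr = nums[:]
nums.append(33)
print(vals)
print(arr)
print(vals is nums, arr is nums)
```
[1, 4, 33]
[1, 4]
True False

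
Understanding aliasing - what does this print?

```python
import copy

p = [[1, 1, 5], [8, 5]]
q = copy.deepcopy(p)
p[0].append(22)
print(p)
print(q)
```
[[1, 1, 5, 22], [8, 5]]
[[1, 1, 5], [8, 5]]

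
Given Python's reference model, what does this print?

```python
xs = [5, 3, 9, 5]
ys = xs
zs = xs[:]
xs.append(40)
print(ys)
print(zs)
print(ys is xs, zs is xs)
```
[5, 3, 9, 5, 40]
[5, 3, 9, 5]
True False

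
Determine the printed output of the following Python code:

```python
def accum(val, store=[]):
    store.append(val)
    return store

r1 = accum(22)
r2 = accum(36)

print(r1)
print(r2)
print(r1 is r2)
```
[22, 36]
[22, 36]
True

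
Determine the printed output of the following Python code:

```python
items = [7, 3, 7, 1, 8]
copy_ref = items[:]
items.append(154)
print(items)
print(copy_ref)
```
[7, 3, 7, 1, 8, 154]
[7, 3, 7, 1, 8]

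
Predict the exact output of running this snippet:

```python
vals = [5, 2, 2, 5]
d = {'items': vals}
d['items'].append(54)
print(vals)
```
[5, 2, 2, 5, 54]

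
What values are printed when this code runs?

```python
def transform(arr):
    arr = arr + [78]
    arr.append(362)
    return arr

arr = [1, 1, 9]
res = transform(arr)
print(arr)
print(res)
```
[1, 1, 9]
[1, 1, 9, 78, 362]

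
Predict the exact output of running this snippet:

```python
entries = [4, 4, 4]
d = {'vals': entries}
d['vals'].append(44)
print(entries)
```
[4, 4, 4, 44]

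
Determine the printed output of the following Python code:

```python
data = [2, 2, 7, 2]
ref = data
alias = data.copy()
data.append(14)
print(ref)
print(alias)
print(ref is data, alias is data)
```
[2, 2, 7, 2, 14]
[2, 2, 7, 2]
True False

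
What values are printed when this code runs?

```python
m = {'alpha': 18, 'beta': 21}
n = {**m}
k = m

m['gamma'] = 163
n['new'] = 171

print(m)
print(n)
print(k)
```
{'alpha': 18, 'beta': 21, 'gamma': 163}
{'alpha': 18, 'beta': 21, 'new': 171}
{'alpha': 18, 'beta': 21, 'gamma': 163}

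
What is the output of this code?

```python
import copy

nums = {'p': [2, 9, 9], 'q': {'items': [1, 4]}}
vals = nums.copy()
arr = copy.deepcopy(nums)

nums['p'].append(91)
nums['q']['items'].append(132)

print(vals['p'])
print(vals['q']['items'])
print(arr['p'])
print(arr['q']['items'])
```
[2, 9, 9, 91]
[1, 4, 132]
[2, 9, 9]
[1, 4]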